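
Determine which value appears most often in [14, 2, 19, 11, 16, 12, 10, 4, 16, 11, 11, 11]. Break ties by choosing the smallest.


Count the frequency of each value:
  2 appears 1 time(s)
  4 appears 1 time(s)
  10 appears 1 time(s)
  11 appears 4 time(s)
  12 appears 1 time(s)
  14 appears 1 time(s)
  16 appears 2 time(s)
  19 appears 1 time(s)
Maximum frequency is 4.
Only 11 reaches that frequency, so it is the mode.
Final answer: 11


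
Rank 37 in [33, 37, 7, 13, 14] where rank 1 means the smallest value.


Sort ascending: [7, 13, 14, 33, 37]
Find 37 in the sorted list.
37 is at position 5 (1-indexed).
Final answer: 5


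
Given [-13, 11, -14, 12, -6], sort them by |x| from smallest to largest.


Compute absolute values:
  |-13| = 13
  |11| = 11
  |-14| = 14
  |12| = 12
  |-6| = 6
Absolute values in increasing order: 6 < 11 < 12 < 13 < 14
Listing the original numbers in that order gives the answer.
Final answer: [-6, 11, 12, -13, -14]


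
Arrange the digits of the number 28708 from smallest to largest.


The number 28708 has digits: 2, 8, 7, 0, 8
Sorted: 0, 2, 7, 8, 8
Joining the sorted digits gives the result.
Final answer: 02788


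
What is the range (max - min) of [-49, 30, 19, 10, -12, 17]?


Maximum value: 30
Minimum value: -49
Range = 30 - (-49) = 79
Final answer: 79


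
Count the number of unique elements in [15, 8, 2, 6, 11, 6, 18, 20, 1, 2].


List all unique values:
Distinct values: [1, 2, 6, 8, 11, 15, 18, 20]
Count = 8
Final answer: 8


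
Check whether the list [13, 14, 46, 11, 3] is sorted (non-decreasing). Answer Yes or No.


Check consecutive pairs:
  13 <= 14? True
  14 <= 46? True
  46 <= 11? False
  11 <= 3? False
2 consecutive pair(s) are out of order, so the list is not sorted.
Final answer: No


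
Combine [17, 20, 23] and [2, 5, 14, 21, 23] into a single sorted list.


List A: [17, 20, 23]
List B: [2, 5, 14, 21, 23]
Repeatedly compare the front elements and take the smaller:
  17 vs 2 -> take 2
  17 vs 5 -> take 5
  17 vs 14 -> take 14
  17 vs 21 -> take 17
  20 vs 21 -> take 20
  23 vs 21 -> take 21
  23 vs 23 -> take 23
  A is exhausted; append the rest of B: [23]
Final answer: [2, 5, 14, 17, 20, 21, 23, 23]


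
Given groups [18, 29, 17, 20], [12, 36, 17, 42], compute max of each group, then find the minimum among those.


Find max of each group:
  Group 1: [18, 29, 17, 20] -> max = 29
  Group 2: [12, 36, 17, 42] -> max = 42
Maxes: [29, 42]
Minimum of maxes = 29
Final answer: 29


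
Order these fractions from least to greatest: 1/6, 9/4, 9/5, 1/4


Convert to decimal for comparison:
  1/6 = 0.1667
  9/4 = 2.25
  9/5 = 1.8
  1/4 = 0.25
Decimals in increasing order: 0.1667 < 0.25 < 1.8 < 2.25
Writing each back as its fraction gives the sorted order.
Final answer: 1/6, 1/4, 9/5, 9/4


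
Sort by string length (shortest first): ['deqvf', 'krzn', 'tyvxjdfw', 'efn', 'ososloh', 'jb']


Compute lengths:
  'deqvf' has length 5
  'krzn' has length 4
  'tyvxjdfw' has length 8
  'efn' has length 3
  'ososloh' has length 7
  'jb' has length 2
Lengths in increasing order: 2 < 3 < 4 < 5 < 7 < 8
Listing the words in that order gives the answer.
Final answer: ['jb', 'efn', 'krzn', 'deqvf', 'ososloh', 'tyvxjdfw']


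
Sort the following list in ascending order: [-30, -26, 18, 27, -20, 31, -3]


Original list: [-30, -26, 18, 27, -20, 31, -3]
Repeatedly take the smallest remaining element:
  Remaining [-30, -26, 18, 27, -20, 31, -3] -> smallest is -30
  Remaining [-26, 18, 27, -20, 31, -3] -> smallest is -26
  Remaining [18, 27, -20, 31, -3] -> smallest is -20
  Remaining [18, 27, 31, -3] -> smallest is -3
  Remaining [18, 27, 31] -> smallest is 18
  Remaining [27, 31] -> smallest is 27
  Remaining [31] -> smallest is 31
Collecting the picks in order gives the sorted list.
Final answer: [-30, -26, -20, -3, 18, 27, 31]


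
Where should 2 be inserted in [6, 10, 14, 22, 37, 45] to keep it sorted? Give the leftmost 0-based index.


List is sorted: [6, 10, 14, 22, 37, 45]
We need the leftmost position where 2 can be inserted, i.e. the first index whose element is >= 2 (or the end of the list if none is).
Binary search with low=0, high=6 (0-based indices):
  low=0, high=6, mid=3: a[3]=22 >= 2, so high = 3
  low=0, high=3, mid=1: a[1]=10 >= 2, so high = 1
  low=0, high=1, mid=0: a[0]=6 >= 2, so high = 0
Now low = high = 0, so the insertion index is 0.
Final answer: 0


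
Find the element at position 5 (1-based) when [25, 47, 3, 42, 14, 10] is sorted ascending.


Sort ascending: [3, 10, 14, 25, 42, 47]
The 5th element (1-indexed) is at index 4.
Value = 42
Final answer: 42


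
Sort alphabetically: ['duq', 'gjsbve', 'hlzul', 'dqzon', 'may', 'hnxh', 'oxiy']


Compare strings character by character (the first differing letter decides):
  'dqzon' < 'duq' since 'q' < 'u' at position 2
  'duq' < 'gjsbve' since 'd' < 'g' at position 1
  'gjsbve' < 'hlzul' since 'g' < 'h' at position 1
  'hlzul' < 'hnxh' since 'l' < 'n' at position 2
  'hnxh' < 'may' since 'h' < 'm' at position 1
  'may' < 'oxiy' since 'm' < 'o' at position 1
Chaining these comparisons gives the alphabetical order.
Final answer: ['dqzon', 'duq', 'gjsbve', 'hlzul', 'hnxh', 'may', 'oxiy']


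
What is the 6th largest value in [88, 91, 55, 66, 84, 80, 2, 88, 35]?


Sort descending: [91, 88, 88, 84, 80, 66, 55, 35, 2]
The 6th element (1-indexed) is at index 5.
Value = 66
Final answer: 66


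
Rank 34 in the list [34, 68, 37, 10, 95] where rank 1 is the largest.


Sort descending: [95, 68, 37, 34, 10]
Find 34 in the sorted list.
34 is at position 4.
Final answer: 4


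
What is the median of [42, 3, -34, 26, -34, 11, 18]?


First, sort the list: [-34, -34, 3, 11, 18, 26, 42]
The list has 7 elements (odd count).
The middle index is 3 (0-based), and the element there is 11.
Final answer: 11


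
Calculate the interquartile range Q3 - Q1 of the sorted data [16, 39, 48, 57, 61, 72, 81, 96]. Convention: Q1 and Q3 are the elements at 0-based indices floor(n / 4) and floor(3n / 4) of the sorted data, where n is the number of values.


The data has n = 8 elements.
Q1 index = floor(8 / 4) = floor(2) = 2; Q3 index = floor(3 * 8 / 4) = floor(6) = 6
Q1 = element at index 2 = 48
Q3 = element at index 6 = 81
IQR = 81 - 48 = 33
Final answer: 33


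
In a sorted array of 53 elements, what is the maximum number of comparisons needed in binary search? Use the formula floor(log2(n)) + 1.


Binary search halves the search space each step.
Maximum comparisons = floor(log2(53)) + 1
log2(53) = 5.7279
floor(log2(53)) = 5, so 5 + 1 = 6
Final answer: 6


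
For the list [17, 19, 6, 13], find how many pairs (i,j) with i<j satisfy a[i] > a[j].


For each element, count the later elements that are smaller than it:
  17 (index 0): smaller elements after it = [6, 13] -> 2
  19 (index 1): smaller elements after it = [6, 13] -> 2
  6 (index 2): smaller elements after it = [] -> 0
Total inversions = 2 + 2 + 0 = 4
Final answer: 4


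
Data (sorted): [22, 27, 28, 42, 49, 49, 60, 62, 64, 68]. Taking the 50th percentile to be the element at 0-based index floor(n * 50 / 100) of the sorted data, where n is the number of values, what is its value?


The dataset has n = 10 elements.
Index = floor(10 * 50 / 100) = floor(500 / 100) = floor(5) = 5
Counting from index 0 in the sorted data, the element at index 5 is 49.
Final answer: 49


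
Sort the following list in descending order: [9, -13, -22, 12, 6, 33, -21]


Original list: [9, -13, -22, 12, 6, 33, -21]
Repeatedly take the largest remaining element:
  Remaining [9, -13, -22, 12, 6, 33, -21] -> largest is 33
  Remaining [9, -13, -22, 12, 6, -21] -> largest is 12
  Remaining [9, -13, -22, 6, -21] -> largest is 9
  Remaining [-13, -22, 6, -21] -> largest is 6
  Remaining [-13, -22, -21] -> largest is -13
  Remaining [-22, -21] -> largest is -21
  Remaining [-22] -> largest is -22
Collecting the picks in order gives the descending list.
Final answer: [33, 12, 9, 6, -13, -21, -22]


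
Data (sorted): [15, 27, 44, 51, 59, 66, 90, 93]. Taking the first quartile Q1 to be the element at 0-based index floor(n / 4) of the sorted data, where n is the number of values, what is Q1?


The list has n = 8 elements.
Q1 index = floor(8 / 4) = floor(2) = 2
Counting from index 0 in the sorted data, the element at index 2 is 44.
Final answer: 44


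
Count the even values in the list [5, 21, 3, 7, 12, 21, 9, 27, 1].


Check each element:
  5 is odd
  21 is odd
  3 is odd
  7 is odd
  12 is even
  21 is odd
  9 is odd
  27 is odd
  1 is odd
Evens: [12]
Count of evens = 1
Final answer: 1


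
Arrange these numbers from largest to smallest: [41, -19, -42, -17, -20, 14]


Original list: [41, -19, -42, -17, -20, 14]
Repeatedly take the largest remaining element:
  Remaining [41, -19, -42, -17, -20, 14] -> largest is 41
  Remaining [-19, -42, -17, -20, 14] -> largest is 14
  Remaining [-19, -42, -17, -20] -> largest is -17
  Remaining [-19, -42, -20] -> largest is -19
  Remaining [-42, -20] -> largest is -20
  Remaining [-42] -> largest is -42
Collecting the picks in order gives the descending list.
Final answer: [41, 14, -17, -19, -20, -42]


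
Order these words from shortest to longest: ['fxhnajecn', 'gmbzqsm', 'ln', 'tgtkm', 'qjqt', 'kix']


Compute lengths:
  'fxhnajecn' has length 9
  'gmbzqsm' has length 7
  'ln' has length 2
  'tgtkm' has length 5
  'qjqt' has length 4
  'kix' has length 3
Lengths in increasing order: 2 < 3 < 4 < 5 < 7 < 9
Listing the words in that order gives the answer.
Final answer: ['ln', 'kix', 'qjqt', 'tgtkm', 'gmbzqsm', 'fxhnajecn']


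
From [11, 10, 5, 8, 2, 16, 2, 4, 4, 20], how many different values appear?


List all unique values:
Distinct values: [2, 4, 5, 8, 10, 11, 16, 20]
Count = 8
Final answer: 8


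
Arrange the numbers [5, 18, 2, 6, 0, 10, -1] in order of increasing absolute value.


Compute absolute values:
  |5| = 5
  |18| = 18
  |2| = 2
  |6| = 6
  |0| = 0
  |10| = 10
  |-1| = 1
Absolute values in increasing order: 0 < 1 < 2 < 5 < 6 < 10 < 18
Listing the original numbers in that order gives the answer.
Final answer: [0, -1, 2, 5, 6, 10, 18]


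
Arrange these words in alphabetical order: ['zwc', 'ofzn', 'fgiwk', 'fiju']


Compare strings character by character (the first differing letter decides):
  'fgiwk' < 'fiju' since 'g' < 'i' at position 2
  'fiju' < 'ofzn' since 'f' < 'o' at position 1
  'ofzn' < 'zwc' since 'o' < 'z' at position 1
Chaining these comparisons gives the alphabetical order.
Final answer: ['fgiwk', 'fiju', 'ofzn', 'zwc']


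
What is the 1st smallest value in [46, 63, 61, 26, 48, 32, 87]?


Sort ascending: [26, 32, 46, 48, 61, 63, 87]
The 1st element (1-indexed) is at index 0.
Value = 26
Final answer: 26


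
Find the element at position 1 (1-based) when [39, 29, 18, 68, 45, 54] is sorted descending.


Sort descending: [68, 54, 45, 39, 29, 18]
The 1st element (1-indexed) is at index 0.
Value = 68
Final answer: 68


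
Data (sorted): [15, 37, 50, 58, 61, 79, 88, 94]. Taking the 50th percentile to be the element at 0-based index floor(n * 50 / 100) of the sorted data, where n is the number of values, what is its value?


The dataset has n = 8 elements.
Index = floor(8 * 50 / 100) = floor(400 / 100) = floor(4) = 4
Counting from index 0 in the sorted data, the element at index 4 is 61.
Final answer: 61


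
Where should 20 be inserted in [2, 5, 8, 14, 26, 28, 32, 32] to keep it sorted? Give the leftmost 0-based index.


List is sorted: [2, 5, 8, 14, 26, 28, 32, 32]
We need the leftmost position where 20 can be inserted, i.e. the first index whose element is >= 20 (or the end of the list if none is).
Binary search with low=0, high=8 (0-based indices):
  low=0, high=8, mid=4: a[4]=26 >= 20, so high = 4
  low=0, high=4, mid=2: a[2]=8 < 20, so low = 3
  low=3, high=4, mid=3: a[3]=14 < 20, so low = 4
Now low = high = 4, so the insertion index is 4.
Final answer: 4


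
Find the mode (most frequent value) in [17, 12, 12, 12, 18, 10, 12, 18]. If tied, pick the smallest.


Count the frequency of each value:
  10 appears 1 time(s)
  12 appears 4 time(s)
  17 appears 1 time(s)
  18 appears 2 time(s)
Maximum frequency is 4.
Only 12 reaches that frequency, so it is the mode.
Final answer: 12


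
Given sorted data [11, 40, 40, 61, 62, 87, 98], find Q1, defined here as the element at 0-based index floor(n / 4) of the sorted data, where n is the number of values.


The list has n = 7 elements.
Q1 index = floor(7 / 4) = floor(1.75) = 1
Counting from index 0 in the sorted data, the element at index 1 is 40.
Final answer: 40


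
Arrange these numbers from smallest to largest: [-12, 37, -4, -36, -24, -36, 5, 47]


Original list: [-12, 37, -4, -36, -24, -36, 5, 47]
Repeatedly take the smallest remaining element:
  Remaining [-12, 37, -4, -36, -24, -36, 5, 47] -> smallest is -36
  Remaining [-12, 37, -4, -24, -36, 5, 47] -> smallest is -36
  Remaining [-12, 37, -4, -24, 5, 47] -> smallest is -24
  Remaining [-12, 37, -4, 5, 47] -> smallest is -12
  Remaining [37, -4, 5, 47] -> smallest is -4
  Remaining [37, 5, 47] -> smallest is 5
  Remaining [37, 47] -> smallest is 37
  Remaining [47] -> smallest is 47
Collecting the picks in order gives the sorted list.
Final answer: [-36, -36, -24, -12, -4, 5, 37, 47]


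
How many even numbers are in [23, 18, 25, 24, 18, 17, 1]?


Check each element:
  23 is odd
  18 is even
  25 is odd
  24 is even
  18 is even
  17 is odd
  1 is odd
Evens: [18, 24, 18]
Count of evens = 3
Final answer: 3


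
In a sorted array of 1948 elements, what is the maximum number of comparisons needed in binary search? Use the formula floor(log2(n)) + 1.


Binary search halves the search space each step.
Maximum comparisons = floor(log2(1948)) + 1
log2(1948) = 10.9278
floor(log2(1948)) = 10, so 10 + 1 = 11
Final answer: 11


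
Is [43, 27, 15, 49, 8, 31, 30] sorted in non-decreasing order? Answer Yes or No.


Check consecutive pairs:
  43 <= 27? False
  27 <= 15? False
  15 <= 49? True
  49 <= 8? False
  8 <= 31? True
  31 <= 30? False
4 consecutive pair(s) are out of order, so the list is not sorted.
Final answer: No


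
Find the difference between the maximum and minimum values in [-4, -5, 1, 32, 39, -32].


Maximum value: 39
Minimum value: -32
Range = 39 - (-32) = 71
Final answer: 71


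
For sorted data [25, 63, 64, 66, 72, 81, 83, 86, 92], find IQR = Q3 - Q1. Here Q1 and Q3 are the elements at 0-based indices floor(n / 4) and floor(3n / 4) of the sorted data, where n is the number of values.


The data has n = 9 elements.
Q1 index = floor(9 / 4) = floor(2.25) = 2; Q3 index = floor(3 * 9 / 4) = floor(6.75) = 6
Q1 = element at index 2 = 64
Q3 = element at index 6 = 83
IQR = 83 - 64 = 19
Final answer: 19


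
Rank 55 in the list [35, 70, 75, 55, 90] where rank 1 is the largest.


Sort descending: [90, 75, 70, 55, 35]
Find 55 in the sorted list.
55 is at position 4.
Final answer: 4


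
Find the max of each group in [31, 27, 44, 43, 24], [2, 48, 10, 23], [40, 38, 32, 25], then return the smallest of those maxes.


Find max of each group:
  Group 1: [31, 27, 44, 43, 24] -> max = 44
  Group 2: [2, 48, 10, 23] -> max = 48
  Group 3: [40, 38, 32, 25] -> max = 40
Maxes: [44, 48, 40]
Minimum of maxes = 40
Final answer: 40


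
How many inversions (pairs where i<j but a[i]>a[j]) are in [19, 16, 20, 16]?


For each element, count the later elements that are smaller than it:
  19 (index 0): smaller elements after it = [16, 16] -> 2
  16 (index 1): smaller elements after it = [] -> 0
  20 (index 2): smaller elements after it = [16] -> 1
Total inversions = 2 + 0 + 1 = 3
Final answer: 3


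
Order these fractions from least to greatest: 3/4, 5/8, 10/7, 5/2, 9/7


Convert to decimal for comparison:
  3/4 = 0.75
  5/8 = 0.625
  10/7 = 1.4286
  5/2 = 2.5
  9/7 = 1.2857
Decimals in increasing order: 0.625 < 0.75 < 1.2857 < 1.4286 < 2.5
Writing each back as its fraction gives the sorted order.
Final answer: 5/8, 3/4, 9/7, 10/7, 5/2


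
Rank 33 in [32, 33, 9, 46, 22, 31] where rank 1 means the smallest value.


Sort ascending: [9, 22, 31, 32, 33, 46]
Find 33 in the sorted list.
33 is at position 5 (1-indexed).
Final answer: 5


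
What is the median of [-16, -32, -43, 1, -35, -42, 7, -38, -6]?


First, sort the list: [-43, -42, -38, -35, -32, -16, -6, 1, 7]
The list has 9 elements (odd count).
The middle index is 4 (0-based), and the element there is -32.
Final answer: -32


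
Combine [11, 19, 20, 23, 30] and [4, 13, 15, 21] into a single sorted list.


List A: [11, 19, 20, 23, 30]
List B: [4, 13, 15, 21]
Repeatedly compare the front elements and take the smaller:
  11 vs 4 -> take 4
  11 vs 13 -> take 11
  19 vs 13 -> take 13
  19 vs 15 -> take 15
  19 vs 21 -> take 19
  20 vs 21 -> take 20
  23 vs 21 -> take 21
  B is exhausted; append the rest of A: [23, 30]
Final answer: [4, 11, 13, 15, 19, 20, 21, 23, 30]


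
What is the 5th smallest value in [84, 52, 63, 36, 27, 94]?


Sort ascending: [27, 36, 52, 63, 84, 94]
The 5th element (1-indexed) is at index 4.
Value = 84
Final answer: 84


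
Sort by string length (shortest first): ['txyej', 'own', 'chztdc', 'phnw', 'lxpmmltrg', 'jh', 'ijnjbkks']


Compute lengths:
  'txyej' has length 5
  'own' has length 3
  'chztdc' has length 6
  'phnw' has length 4
  'lxpmmltrg' has length 9
  'jh' has length 2
  'ijnjbkks' has length 8
Lengths in increasing order: 2 < 3 < 4 < 5 < 6 < 8 < 9
Listing the words in that order gives the answer.
Final answer: ['jh', 'own', 'phnw', 'txyej', 'chztdc', 'ijnjbkks', 'lxpmmltrg']


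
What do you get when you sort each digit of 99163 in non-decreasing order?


The number 99163 has digits: 9, 9, 1, 6, 3
Sorted: 1, 3, 6, 9, 9
Joining the sorted digits gives the result.
Final answer: 13699


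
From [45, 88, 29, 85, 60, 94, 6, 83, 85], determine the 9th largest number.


Sort descending: [94, 88, 85, 85, 83, 60, 45, 29, 6]
The 9th element (1-indexed) is at index 8.
Value = 6
Final answer: 6


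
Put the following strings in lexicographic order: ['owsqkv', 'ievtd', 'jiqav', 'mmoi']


Compare strings character by character (the first differing letter decides):
  'ievtd' < 'jiqav' since 'i' < 'j' at position 1
  'jiqav' < 'mmoi' since 'j' < 'm' at position 1
  'mmoi' < 'owsqkv' since 'm' < 'o' at position 1
Chaining these comparisons gives the alphabetical order.
Final answer: ['ievtd', 'jiqav', 'mmoi', 'owsqkv']


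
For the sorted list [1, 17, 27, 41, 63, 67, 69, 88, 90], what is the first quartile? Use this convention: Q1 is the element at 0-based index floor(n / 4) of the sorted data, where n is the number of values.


The list has n = 9 elements.
Q1 index = floor(9 / 4) = floor(2.25) = 2
Counting from index 0 in the sorted data, the element at index 2 is 27.
Final answer: 27


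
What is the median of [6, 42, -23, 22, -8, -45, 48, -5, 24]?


First, sort the list: [-45, -23, -8, -5, 6, 22, 24, 42, 48]
The list has 9 elements (odd count).
The middle index is 4 (0-based), and the element there is 6.
Final answer: 6


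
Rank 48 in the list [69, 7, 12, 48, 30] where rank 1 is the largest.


Sort descending: [69, 48, 30, 12, 7]
Find 48 in the sorted list.
48 is at position 2.
Final answer: 2


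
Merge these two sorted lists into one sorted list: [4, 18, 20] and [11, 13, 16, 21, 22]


List A: [4, 18, 20]
List B: [11, 13, 16, 21, 22]
Repeatedly compare the front elements and take the smaller:
  4 vs 11 -> take 4
  18 vs 11 -> take 11
  18 vs 13 -> take 13
  18 vs 16 -> take 16
  18 vs 21 -> take 18
  20 vs 21 -> take 20
  A is exhausted; append the rest of B: [21, 22]
Final answer: [4, 11, 13, 16, 18, 20, 21, 22]


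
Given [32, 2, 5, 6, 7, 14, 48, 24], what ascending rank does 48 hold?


Sort ascending: [2, 5, 6, 7, 14, 24, 32, 48]
Find 48 in the sorted list.
48 is at position 8 (1-indexed).
Final answer: 8


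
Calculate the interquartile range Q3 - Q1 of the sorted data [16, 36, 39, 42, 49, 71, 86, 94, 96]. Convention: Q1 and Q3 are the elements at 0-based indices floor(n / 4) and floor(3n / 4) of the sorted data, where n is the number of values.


The data has n = 9 elements.
Q1 index = floor(9 / 4) = floor(2.25) = 2; Q3 index = floor(3 * 9 / 4) = floor(6.75) = 6
Q1 = element at index 2 = 39
Q3 = element at index 6 = 86
IQR = 86 - 39 = 47
Final answer: 47


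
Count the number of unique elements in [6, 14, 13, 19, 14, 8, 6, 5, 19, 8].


List all unique values:
Distinct values: [5, 6, 8, 13, 14, 19]
Count = 6
Final answer: 6


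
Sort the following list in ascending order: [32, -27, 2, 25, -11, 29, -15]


Original list: [32, -27, 2, 25, -11, 29, -15]
Repeatedly take the smallest remaining element:
  Remaining [32, -27, 2, 25, -11, 29, -15] -> smallest is -27
  Remaining [32, 2, 25, -11, 29, -15] -> smallest is -15
  Remaining [32, 2, 25, -11, 29] -> smallest is -11
  Remaining [32, 2, 25, 29] -> smallest is 2
  Remaining [32, 25, 29] -> smallest is 25
  Remaining [32, 29] -> smallest is 29
  Remaining [32] -> smallest is 32
Collecting the picks in order gives the sorted list.
Final answer: [-27, -15, -11, 2, 25, 29, 32]


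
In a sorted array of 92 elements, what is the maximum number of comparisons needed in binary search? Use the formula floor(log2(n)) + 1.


Binary search halves the search space each step.
Maximum comparisons = floor(log2(92)) + 1
log2(92) = 6.5236
floor(log2(92)) = 6, so 6 + 1 = 7
Final answer: 7


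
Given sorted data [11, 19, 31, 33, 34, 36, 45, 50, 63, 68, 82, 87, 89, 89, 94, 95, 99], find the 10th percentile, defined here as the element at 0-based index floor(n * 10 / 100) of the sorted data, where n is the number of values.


The dataset has n = 17 elements.
Index = floor(17 * 10 / 100) = floor(170 / 100) = floor(1.7) = 1
Counting from index 0 in the sorted data, the element at index 1 is 19.
Final answer: 19


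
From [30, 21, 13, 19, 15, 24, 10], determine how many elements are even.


Check each element:
  30 is even
  21 is odd
  13 is odd
  19 is odd
  15 is odd
  24 is even
  10 is even
Evens: [30, 24, 10]
Count of evens = 3
Final answer: 3


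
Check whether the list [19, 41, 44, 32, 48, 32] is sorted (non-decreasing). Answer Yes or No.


Check consecutive pairs:
  19 <= 41? True
  41 <= 44? True
  44 <= 32? False
  32 <= 48? True
  48 <= 32? False
2 consecutive pair(s) are out of order, so the list is not sorted.
Final answer: No


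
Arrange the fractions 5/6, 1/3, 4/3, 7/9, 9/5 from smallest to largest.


Convert to decimal for comparison:
  5/6 = 0.8333
  1/3 = 0.3333
  4/3 = 1.3333
  7/9 = 0.7778
  9/5 = 1.8
Decimals in increasing order: 0.3333 < 0.7778 < 0.8333 < 1.3333 < 1.8
Writing each back as its fraction gives the sorted order.
Final answer: 1/3, 7/9, 5/6, 4/3, 9/5


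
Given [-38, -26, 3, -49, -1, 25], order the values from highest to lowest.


Original list: [-38, -26, 3, -49, -1, 25]
Repeatedly take the largest remaining element:
  Remaining [-38, -26, 3, -49, -1, 25] -> largest is 25
  Remaining [-38, -26, 3, -49, -1] -> largest is 3
  Remaining [-38, -26, -49, -1] -> largest is -1
  Remaining [-38, -26, -49] -> largest is -26
  Remaining [-38, -49] -> largest is -38
  Remaining [-49] -> largest is -49
Collecting the picks in order gives the descending list.
Final answer: [25, 3, -1, -26, -38, -49]


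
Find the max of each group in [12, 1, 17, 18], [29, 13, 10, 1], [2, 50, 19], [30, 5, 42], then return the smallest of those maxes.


Find max of each group:
  Group 1: [12, 1, 17, 18] -> max = 18
  Group 2: [29, 13, 10, 1] -> max = 29
  Group 3: [2, 50, 19] -> max = 50
  Group 4: [30, 5, 42] -> max = 42
Maxes: [18, 29, 50, 42]
Minimum of maxes = 18
Final answer: 18


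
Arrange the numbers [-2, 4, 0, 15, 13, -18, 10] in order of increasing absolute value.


Compute absolute values:
  |-2| = 2
  |4| = 4
  |0| = 0
  |15| = 15
  |13| = 13
  |-18| = 18
  |10| = 10
Absolute values in increasing order: 0 < 2 < 4 < 10 < 13 < 15 < 18
Listing the original numbers in that order gives the answer.
Final answer: [0, -2, 4, 10, 13, 15, -18]


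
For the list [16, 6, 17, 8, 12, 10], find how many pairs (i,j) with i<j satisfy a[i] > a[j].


For each element, count the later elements that are smaller than it:
  16 (index 0): smaller elements after it = [6, 8, 12, 10] -> 4
  6 (index 1): smaller elements after it = [] -> 0
  17 (index 2): smaller elements after it = [8, 12, 10] -> 3
  8 (index 3): smaller elements after it = [] -> 0
  12 (index 4): smaller elements after it = [10] -> 1
Total inversions = 4 + 0 + 3 + 0 + 1 = 8
Final answer: 8


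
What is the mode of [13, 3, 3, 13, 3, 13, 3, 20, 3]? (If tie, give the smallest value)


Count the frequency of each value:
  3 appears 5 time(s)
  13 appears 3 time(s)
  20 appears 1 time(s)
Maximum frequency is 5.
Only 3 reaches that frequency, so it is the mode.
Final answer: 3


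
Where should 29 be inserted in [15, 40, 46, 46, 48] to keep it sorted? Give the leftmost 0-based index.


List is sorted: [15, 40, 46, 46, 48]
We need the leftmost position where 29 can be inserted, i.e. the first index whose element is >= 29 (or the end of the list if none is).
Binary search with low=0, high=5 (0-based indices):
  low=0, high=5, mid=2: a[2]=46 >= 29, so high = 2
  low=0, high=2, mid=1: a[1]=40 >= 29, so high = 1
  low=0, high=1, mid=0: a[0]=15 < 29, so low = 1
Now low = high = 1, so the insertion index is 1.
Final answer: 1


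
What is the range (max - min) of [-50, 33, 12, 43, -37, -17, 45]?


Maximum value: 45
Minimum value: -50
Range = 45 - (-50) = 95
Final answer: 95


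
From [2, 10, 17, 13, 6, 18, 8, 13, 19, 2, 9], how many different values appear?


List all unique values:
Distinct values: [2, 6, 8, 9, 10, 13, 17, 18, 19]
Count = 9
Final answer: 9


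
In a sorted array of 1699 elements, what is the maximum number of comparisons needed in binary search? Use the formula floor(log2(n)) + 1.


Binary search halves the search space each step.
Maximum comparisons = floor(log2(1699)) + 1
log2(1699) = 10.7305
floor(log2(1699)) = 10, so 10 + 1 = 11
Final answer: 11


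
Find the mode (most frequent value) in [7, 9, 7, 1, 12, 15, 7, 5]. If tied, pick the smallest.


Count the frequency of each value:
  1 appears 1 time(s)
  5 appears 1 time(s)
  7 appears 3 time(s)
  9 appears 1 time(s)
  12 appears 1 time(s)
  15 appears 1 time(s)
Maximum frequency is 3.
Only 7 reaches that frequency, so it is the mode.
Final answer: 7


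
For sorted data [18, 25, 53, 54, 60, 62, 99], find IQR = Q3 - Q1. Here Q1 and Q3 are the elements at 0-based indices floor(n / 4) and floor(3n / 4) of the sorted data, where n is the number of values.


The data has n = 7 elements.
Q1 index = floor(7 / 4) = floor(1.75) = 1; Q3 index = floor(3 * 7 / 4) = floor(5.25) = 5
Q1 = element at index 1 = 25
Q3 = element at index 5 = 62
IQR = 62 - 25 = 37
Final answer: 37


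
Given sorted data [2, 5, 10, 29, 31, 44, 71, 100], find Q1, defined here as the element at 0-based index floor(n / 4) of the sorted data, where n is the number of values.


The list has n = 8 elements.
Q1 index = floor(8 / 4) = floor(2) = 2
Counting from index 0 in the sorted data, the element at index 2 is 10.
Final answer: 10


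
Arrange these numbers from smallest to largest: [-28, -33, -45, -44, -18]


Original list: [-28, -33, -45, -44, -18]
Repeatedly take the smallest remaining element:
  Remaining [-28, -33, -45, -44, -18] -> smallest is -45
  Remaining [-28, -33, -44, -18] -> smallest is -44
  Remaining [-28, -33, -18] -> smallest is -33
  Remaining [-28, -18] -> smallest is -28
  Remaining [-18] -> smallest is -18
Collecting the picks in order gives the sorted list.
Final answer: [-45, -44, -33, -28, -18]


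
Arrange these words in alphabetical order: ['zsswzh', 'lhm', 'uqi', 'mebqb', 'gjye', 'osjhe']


Compare strings character by character (the first differing letter decides):
  'gjye' < 'lhm' since 'g' < 'l' at position 1
  'lhm' < 'mebqb' since 'l' < 'm' at position 1
  'mebqb' < 'osjhe' since 'm' < 'o' at position 1
  'osjhe' < 'uqi' since 'o' < 'u' at position 1
  'uqi' < 'zsswzh' since 'u' < 'z' at position 1
Chaining these comparisons gives the alphabetical order.
Final answer: ['gjye', 'lhm', 'mebqb', 'osjhe', 'uqi', 'zsswzh']


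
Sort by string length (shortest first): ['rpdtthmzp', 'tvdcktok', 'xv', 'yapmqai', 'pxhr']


Compute lengths:
  'rpdtthmzp' has length 9
  'tvdcktok' has length 8
  'xv' has length 2
  'yapmqai' has length 7
  'pxhr' has length 4
Lengths in increasing order: 2 < 4 < 7 < 8 < 9
Listing the words in that order gives the answer.
Final answer: ['xv', 'pxhr', 'yapmqai', 'tvdcktok', 'rpdtthmzp']


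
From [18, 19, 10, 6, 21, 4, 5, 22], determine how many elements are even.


Check each element:
  18 is even
  19 is odd
  10 is even
  6 is even
  21 is odd
  4 is even
  5 is odd
  22 is even
Evens: [18, 10, 6, 4, 22]
Count of evens = 5
Final answer: 5


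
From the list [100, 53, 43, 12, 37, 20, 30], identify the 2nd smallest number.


Sort ascending: [12, 20, 30, 37, 43, 53, 100]
The 2nd element (1-indexed) is at index 1.
Value = 20
Final answer: 20


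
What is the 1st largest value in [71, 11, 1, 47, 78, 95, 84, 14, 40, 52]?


Sort descending: [95, 84, 78, 71, 52, 47, 40, 14, 11, 1]
The 1st element (1-indexed) is at index 0.
Value = 95
Final answer: 95


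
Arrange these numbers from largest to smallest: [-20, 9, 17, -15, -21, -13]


Original list: [-20, 9, 17, -15, -21, -13]
Repeatedly take the largest remaining element:
  Remaining [-20, 9, 17, -15, -21, -13] -> largest is 17
  Remaining [-20, 9, -15, -21, -13] -> largest is 9
  Remaining [-20, -15, -21, -13] -> largest is -13
  Remaining [-20, -15, -21] -> largest is -15
  Remaining [-20, -21] -> largest is -20
  Remaining [-21] -> largest is -21
Collecting the picks in order gives the descending list.
Final answer: [17, 9, -13, -15, -20, -21]


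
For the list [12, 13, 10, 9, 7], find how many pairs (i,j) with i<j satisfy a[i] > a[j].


For each element, count the later elements that are smaller than it:
  12 (index 0): smaller elements after it = [10, 9, 7] -> 3
  13 (index 1): smaller elements after it = [10, 9, 7] -> 3
  10 (index 2): smaller elements after it = [9, 7] -> 2
  9 (index 3): smaller elements after it = [7] -> 1
Total inversions = 3 + 3 + 2 + 1 = 9
Final answer: 9


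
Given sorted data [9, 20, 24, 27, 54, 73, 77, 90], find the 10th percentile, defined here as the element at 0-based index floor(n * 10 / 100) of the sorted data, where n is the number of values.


The dataset has n = 8 elements.
Index = floor(8 * 10 / 100) = floor(80 / 100) = floor(0.8) = 0
Counting from index 0 in the sorted data, the element at index 0 is 9.
Final answer: 9


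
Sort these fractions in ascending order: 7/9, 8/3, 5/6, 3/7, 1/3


Convert to decimal for comparison:
  7/9 = 0.7778
  8/3 = 2.6667
  5/6 = 0.8333
  3/7 = 0.4286
  1/3 = 0.3333
Decimals in increasing order: 0.3333 < 0.4286 < 0.7778 < 0.8333 < 2.6667
Writing each back as its fraction gives the sorted order.
Final answer: 1/3, 3/7, 7/9, 5/6, 8/3


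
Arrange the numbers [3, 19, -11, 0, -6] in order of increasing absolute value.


Compute absolute values:
  |3| = 3
  |19| = 19
  |-11| = 11
  |0| = 0
  |-6| = 6
Absolute values in increasing order: 0 < 3 < 6 < 11 < 19
Listing the original numbers in that order gives the answer.
Final answer: [0, 3, -6, -11, 19]


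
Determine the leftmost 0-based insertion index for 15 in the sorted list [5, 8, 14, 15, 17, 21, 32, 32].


List is sorted: [5, 8, 14, 15, 17, 21, 32, 32]
We need the leftmost position where 15 can be inserted, i.e. the first index whose element is >= 15 (or the end of the list if none is).
Binary search with low=0, high=8 (0-based indices):
  low=0, high=8, mid=4: a[4]=17 >= 15, so high = 4
  low=0, high=4, mid=2: a[2]=14 < 15, so low = 3
  low=3, high=4, mid=3: a[3]=15 >= 15, so high = 3
Now low = high = 3, so the insertion index is 3.
Final answer: 3


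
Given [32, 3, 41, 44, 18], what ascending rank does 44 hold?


Sort ascending: [3, 18, 32, 41, 44]
Find 44 in the sorted list.
44 is at position 5 (1-indexed).
Final answer: 5


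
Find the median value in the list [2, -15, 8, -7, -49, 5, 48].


First, sort the list: [-49, -15, -7, 2, 5, 8, 48]
The list has 7 elements (odd count).
The middle index is 3 (0-based), and the element there is 2.
Final answer: 2


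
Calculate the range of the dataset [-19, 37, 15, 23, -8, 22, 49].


Maximum value: 49
Minimum value: -19
Range = 49 - (-19) = 68
Final answer: 68


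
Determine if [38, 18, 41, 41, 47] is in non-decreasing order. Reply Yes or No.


Check consecutive pairs:
  38 <= 18? False
  18 <= 41? True
  41 <= 41? True
  41 <= 47? True
1 consecutive pair(s) are out of order, so the list is not sorted.
Final answer: No


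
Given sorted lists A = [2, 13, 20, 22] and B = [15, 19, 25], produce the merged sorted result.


List A: [2, 13, 20, 22]
List B: [15, 19, 25]
Repeatedly compare the front elements and take the smaller:
  2 vs 15 -> take 2
  13 vs 15 -> take 13
  20 vs 15 -> take 15
  20 vs 19 -> take 19
  20 vs 25 -> take 20
  22 vs 25 -> take 22
  A is exhausted; append the rest of B: [25]
Final answer: [2, 13, 15, 19, 20, 22, 25]


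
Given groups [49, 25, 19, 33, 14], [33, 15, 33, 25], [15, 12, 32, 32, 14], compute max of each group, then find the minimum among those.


Find max of each group:
  Group 1: [49, 25, 19, 33, 14] -> max = 49
  Group 2: [33, 15, 33, 25] -> max = 33
  Group 3: [15, 12, 32, 32, 14] -> max = 32
Maxes: [49, 33, 32]
Minimum of maxes = 32
Final answer: 32


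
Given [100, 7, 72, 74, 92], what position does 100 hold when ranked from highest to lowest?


Sort descending: [100, 92, 74, 72, 7]
Find 100 in the sorted list.
100 is at position 1.
Final answer: 1


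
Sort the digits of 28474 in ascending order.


The number 28474 has digits: 2, 8, 4, 7, 4
Sorted: 2, 4, 4, 7, 8
Joining the sorted digits gives the result.
Final answer: 24478


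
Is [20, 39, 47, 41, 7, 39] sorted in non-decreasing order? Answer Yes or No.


Check consecutive pairs:
  20 <= 39? True
  39 <= 47? True
  47 <= 41? False
  41 <= 7? False
  7 <= 39? True
2 consecutive pair(s) are out of order, so the list is not sorted.
Final answer: No


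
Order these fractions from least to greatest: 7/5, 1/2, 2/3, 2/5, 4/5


Convert to decimal for comparison:
  7/5 = 1.4
  1/2 = 0.5
  2/3 = 0.6667
  2/5 = 0.4
  4/5 = 0.8
Decimals in increasing order: 0.4 < 0.5 < 0.6667 < 0.8 < 1.4
Writing each back as its fraction gives the sorted order.
Final answer: 2/5, 1/2, 2/3, 4/5, 7/5


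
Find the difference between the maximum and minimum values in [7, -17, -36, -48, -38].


Maximum value: 7
Minimum value: -48
Range = 7 - (-48) = 55
Final answer: 55


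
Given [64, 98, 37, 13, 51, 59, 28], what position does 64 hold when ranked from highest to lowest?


Sort descending: [98, 64, 59, 51, 37, 28, 13]
Find 64 in the sorted list.
64 is at position 2.
Final answer: 2


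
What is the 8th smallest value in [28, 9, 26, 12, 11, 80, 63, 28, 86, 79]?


Sort ascending: [9, 11, 12, 26, 28, 28, 63, 79, 80, 86]
The 8th element (1-indexed) is at index 7.
Value = 79
Final answer: 79


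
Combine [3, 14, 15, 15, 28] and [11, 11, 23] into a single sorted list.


List A: [3, 14, 15, 15, 28]
List B: [11, 11, 23]
Repeatedly compare the front elements and take the smaller:
  3 vs 11 -> take 3
  14 vs 11 -> take 11
  14 vs 11 -> take 11
  14 vs 23 -> take 14
  15 vs 23 -> take 15
  15 vs 23 -> take 15
  28 vs 23 -> take 23
  B is exhausted; append the rest of A: [28]
Final answer: [3, 11, 11, 14, 15, 15, 23, 28]


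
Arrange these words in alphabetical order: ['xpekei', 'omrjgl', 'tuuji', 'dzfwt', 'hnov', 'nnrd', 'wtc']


Compare strings character by character (the first differing letter decides):
  'dzfwt' < 'hnov' since 'd' < 'h' at position 1
  'hnov' < 'nnrd' since 'h' < 'n' at position 1
  'nnrd' < 'omrjgl' since 'n' < 'o' at position 1
  'omrjgl' < 'tuuji' since 'o' < 't' at position 1
  'tuuji' < 'wtc' since 't' < 'w' at position 1
  'wtc' < 'xpekei' since 'w' < 'x' at position 1
Chaining these comparisons gives the alphabetical order.
Final answer: ['dzfwt', 'hnov', 'nnrd', 'omrjgl', 'tuuji', 'wtc', 'xpekei']


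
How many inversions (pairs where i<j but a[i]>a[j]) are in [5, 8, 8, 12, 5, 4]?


For each element, count the later elements that are smaller than it:
  5 (index 0): smaller elements after it = [4] -> 1
  8 (index 1): smaller elements after it = [5, 4] -> 2
  8 (index 2): smaller elements after it = [5, 4] -> 2
  12 (index 3): smaller elements after it = [5, 4] -> 2
  5 (index 4): smaller elements after it = [4] -> 1
Total inversions = 1 + 2 + 2 + 2 + 1 = 8
Final answer: 8


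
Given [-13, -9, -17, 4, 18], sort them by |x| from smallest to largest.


Compute absolute values:
  |-13| = 13
  |-9| = 9
  |-17| = 17
  |4| = 4
  |18| = 18
Absolute values in increasing order: 4 < 9 < 13 < 17 < 18
Listing the original numbers in that order gives the answer.
Final answer: [4, -9, -13, -17, 18]


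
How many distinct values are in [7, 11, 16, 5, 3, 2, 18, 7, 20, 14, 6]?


List all unique values:
Distinct values: [2, 3, 5, 6, 7, 11, 14, 16, 18, 20]
Count = 10
Final answer: 10


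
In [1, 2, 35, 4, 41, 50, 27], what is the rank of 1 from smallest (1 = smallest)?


Sort ascending: [1, 2, 4, 27, 35, 41, 50]
Find 1 in the sorted list.
1 is at position 1 (1-indexed).
Final answer: 1


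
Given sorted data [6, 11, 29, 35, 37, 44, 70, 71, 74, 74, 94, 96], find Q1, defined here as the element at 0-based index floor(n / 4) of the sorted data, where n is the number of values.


The list has n = 12 elements.
Q1 index = floor(12 / 4) = floor(3) = 3
Counting from index 0 in the sorted data, the element at index 3 is 35.
Final answer: 35


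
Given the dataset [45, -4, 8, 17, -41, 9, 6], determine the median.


First, sort the list: [-41, -4, 6, 8, 9, 17, 45]
The list has 7 elements (odd count).
The middle index is 3 (0-based), and the element there is 8.
Final answer: 8


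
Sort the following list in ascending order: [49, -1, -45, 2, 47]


Original list: [49, -1, -45, 2, 47]
Repeatedly take the smallest remaining element:
  Remaining [49, -1, -45, 2, 47] -> smallest is -45
  Remaining [49, -1, 2, 47] -> smallest is -1
  Remaining [49, 2, 47] -> smallest is 2
  Remaining [49, 47] -> smallest is 47
  Remaining [49] -> smallest is 49
Collecting the picks in order gives the sorted list.
Final answer: [-45, -1, 2, 47, 49]


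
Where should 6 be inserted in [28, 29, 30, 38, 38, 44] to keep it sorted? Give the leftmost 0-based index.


List is sorted: [28, 29, 30, 38, 38, 44]
We need the leftmost position where 6 can be inserted, i.e. the first index whose element is >= 6 (or the end of the list if none is).
Binary search with low=0, high=6 (0-based indices):
  low=0, high=6, mid=3: a[3]=38 >= 6, so high = 3
  low=0, high=3, mid=1: a[1]=29 >= 6, so high = 1
  low=0, high=1, mid=0: a[0]=28 >= 6, so high = 0
Now low = high = 0, so the insertion index is 0.
Final answer: 0


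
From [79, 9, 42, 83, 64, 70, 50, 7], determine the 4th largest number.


Sort descending: [83, 79, 70, 64, 50, 42, 9, 7]
The 4th element (1-indexed) is at index 3.
Value = 64
Final answer: 64


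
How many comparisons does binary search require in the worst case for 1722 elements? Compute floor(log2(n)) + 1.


Binary search halves the search space each step.
Maximum comparisons = floor(log2(1722)) + 1
log2(1722) = 10.7499
floor(log2(1722)) = 10, so 10 + 1 = 11
Final answer: 11


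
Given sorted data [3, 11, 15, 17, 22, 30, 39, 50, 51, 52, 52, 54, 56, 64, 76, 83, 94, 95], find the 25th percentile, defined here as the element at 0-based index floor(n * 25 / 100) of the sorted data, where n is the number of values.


The dataset has n = 18 elements.
Index = floor(18 * 25 / 100) = floor(450 / 100) = floor(4.5) = 4
Counting from index 0 in the sorted data, the element at index 4 is 22.
Final answer: 22
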